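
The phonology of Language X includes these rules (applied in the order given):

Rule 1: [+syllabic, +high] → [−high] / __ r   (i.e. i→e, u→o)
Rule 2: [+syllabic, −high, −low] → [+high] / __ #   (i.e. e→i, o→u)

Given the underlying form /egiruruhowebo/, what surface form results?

Rule 1 (pre-rhotic lowering): /i/ is a high vowel immediately before /r/, so it lowers to [e]. /u/ is a high vowel immediately before /r/, so it lowers to [o]. /egiruruhowebo/ → egeroruhowebo.
Rule 2 (final vowel raising): /o/ is a mid vowel in word-final position, so it raises to [u]. /egeroruhowebo/ → egeroruhowebu.

egeroruhowebu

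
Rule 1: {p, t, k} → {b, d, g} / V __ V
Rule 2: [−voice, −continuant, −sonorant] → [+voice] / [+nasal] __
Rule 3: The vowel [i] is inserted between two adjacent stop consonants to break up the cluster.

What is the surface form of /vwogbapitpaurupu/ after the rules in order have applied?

vwogibabitipaurubu

Rule 1 (intervocalic voicing): /p/ is a voiceless stop between vowels /a/ and /i/, so it voices to [b]. /p/ is a voiceless stop between vowels /u/ and /u/, so it voices to [b]. /vwogbapitpaurupu/ → vwogbabitpaurubu.
Rule 2 (post-nasal voicing): no segment meets the environment; /vwogbabitpaurubu/ is unchanged.
Rule 3 (stop-cluster i-epenthesis): /g/ and /b/ form a stop–stop cluster, so [i] is inserted between them. /t/ and /p/ form a stop–stop cluster, so [i] is inserted between them. /vwogbabitpaurubu/ → vwogibabitipaurubu.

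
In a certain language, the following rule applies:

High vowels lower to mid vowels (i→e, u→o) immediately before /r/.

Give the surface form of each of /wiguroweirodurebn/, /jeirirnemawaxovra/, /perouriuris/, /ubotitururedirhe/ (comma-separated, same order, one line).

wigoroweerodorebn, jeerernemawaxovra, peroorioris, ubotitororederhe

/wiguroweirodurebn/: /u/ is a high vowel immediately before /r/, so it lowers to [o]. /i/ is a high vowel immediately before /r/, so it lowers to [e]. /u/ is a high vowel immediately before /r/, so it lowers to [o]. → [wigoroweerodorebn].
/jeirirnemawaxovra/: /i/ is a high vowel immediately before /r/, so it lowers to [e]. /i/ is a high vowel immediately before /r/, so it lowers to [e]. → [jeerernemawaxovra].
/perouriuris/: /u/ is a high vowel immediately before /r/, so it lowers to [o]. /u/ is a high vowel immediately before /r/, so it lowers to [o]. → [peroorioris].
/ubotitururedirhe/: /u/ is a high vowel immediately before /r/, so it lowers to [o]. /u/ is a high vowel immediately before /r/, so it lowers to [o]. /i/ is a high vowel immediately before /r/, so it lowers to [e]. → [ubotitororederhe].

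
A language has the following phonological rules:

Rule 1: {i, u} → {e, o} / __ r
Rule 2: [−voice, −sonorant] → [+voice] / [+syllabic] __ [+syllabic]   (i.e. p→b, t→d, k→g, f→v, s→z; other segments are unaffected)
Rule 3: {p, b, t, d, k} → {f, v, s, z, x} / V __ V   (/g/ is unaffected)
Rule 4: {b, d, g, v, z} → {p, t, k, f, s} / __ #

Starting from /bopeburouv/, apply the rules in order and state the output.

bovevorouf

Rule 1 (pre-rhotic lowering): /u/ is a high vowel immediately before /r/, so it lowers to [o]. /bopeburouv/ → bopeborouv.
Rule 2 (intervocalic voicing): /p/ is a voiceless obstruent between vowels /o/ and /e/, so it voices to [b]. /bopeborouv/ → bobeborouv.
Rule 3 (intervocalic spirantization): /b/ is a stop between vowels /o/ and /e/, so it spirantizes to the fricative [v]. /b/ is a stop between vowels /e/ and /o/, so it spirantizes to the fricative [v]. /bobeborouv/ → bovevorouv.
Rule 4 (final devoicing): /v/ is a voiced obstruent in word-final position, so it devoices to [f]. /bovevorouv/ → bovevorouf.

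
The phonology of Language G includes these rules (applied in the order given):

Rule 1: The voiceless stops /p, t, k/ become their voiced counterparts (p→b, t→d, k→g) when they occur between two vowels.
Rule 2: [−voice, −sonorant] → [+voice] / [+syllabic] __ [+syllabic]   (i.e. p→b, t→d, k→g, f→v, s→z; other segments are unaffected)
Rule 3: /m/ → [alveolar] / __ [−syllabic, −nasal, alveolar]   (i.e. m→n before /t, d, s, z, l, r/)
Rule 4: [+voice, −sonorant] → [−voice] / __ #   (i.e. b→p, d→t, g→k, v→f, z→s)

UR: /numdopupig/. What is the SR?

Rule 1 (intervocalic voicing): /p/ is a voiceless stop between vowels /o/ and /u/, so it voices to [b]. /p/ is a voiceless stop between vowels /u/ and /i/, so it voices to [b]. /numdopupig/ → numdobubig.
Rule 2 (intervocalic voicing): no segment meets the environment; /numdobubig/ is unchanged.
Rule 3 (nasal place assimilation): /m/ precedes the alveolar consonant /d/, so it assimilates in place to [n]. /numdobubig/ → nundobubig.
Rule 4 (final devoicing): /g/ is a voiced obstruent in word-final position, so it devoices to [k]. /nundobubig/ → nundobubik.

nundobubik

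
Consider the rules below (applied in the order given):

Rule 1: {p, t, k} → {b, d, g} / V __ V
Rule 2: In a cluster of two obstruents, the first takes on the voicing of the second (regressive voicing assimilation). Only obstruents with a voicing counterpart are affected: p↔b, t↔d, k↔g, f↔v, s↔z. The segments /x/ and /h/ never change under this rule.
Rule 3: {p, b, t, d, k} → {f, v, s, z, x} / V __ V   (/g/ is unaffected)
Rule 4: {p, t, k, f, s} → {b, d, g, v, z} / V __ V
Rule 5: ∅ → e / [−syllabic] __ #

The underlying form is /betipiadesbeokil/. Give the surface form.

beziviazezbeogile

Rule 1 (intervocalic voicing): /t/ is a voiceless stop between vowels /e/ and /i/, so it voices to [d]. /p/ is a voiceless stop between vowels /i/ and /i/, so it voices to [b]. /k/ is a voiceless stop between vowels /o/ and /i/, so it voices to [g]. /betipiadesbeokil/ → bedibiadesbeogil.
Rule 2 (regressive voicing assimilation): /s/ precedes the voiced obstruent /b/, so it voices to [z] by assimilation. /bedibiadesbeogil/ → bedibiadezbeogil.
Rule 3 (intervocalic spirantization): /d/ is a stop between vowels /e/ and /i/, so it spirantizes to the fricative [z]. /b/ is a stop between vowels /i/ and /i/, so it spirantizes to the fricative [v]. /d/ is a stop between vowels /a/ and /e/, so it spirantizes to the fricative [z]. /bedibiadezbeogil/ → beziviazezbeogil.
Rule 4 (intervocalic voicing): no segment meets the environment; /beziviazezbeogil/ is unchanged.
Rule 5 (final e-epenthesis): the form ends in the consonant /l/, so [e] is inserted word-finally. /beziviazezbeogil/ → beziviazezbeogile.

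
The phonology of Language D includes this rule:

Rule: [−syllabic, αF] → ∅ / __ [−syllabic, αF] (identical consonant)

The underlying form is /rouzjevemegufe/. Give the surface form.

rouzjevemegufe

No segment of /rouzjevemegufe/ meets the structural description of the rule, so the form surfaces unchanged.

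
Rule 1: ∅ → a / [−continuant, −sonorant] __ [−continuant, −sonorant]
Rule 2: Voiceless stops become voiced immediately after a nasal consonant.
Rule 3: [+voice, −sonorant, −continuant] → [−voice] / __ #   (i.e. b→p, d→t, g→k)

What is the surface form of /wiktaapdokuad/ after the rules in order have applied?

Rule 1 (stop-cluster a-epenthesis): /k/ and /t/ form a stop–stop cluster, so [a] is inserted between them. /p/ and /d/ form a stop–stop cluster, so [a] is inserted between them. /wiktaapdokuad/ → wikataapadokuad.
Rule 2 (post-nasal voicing): no segment meets the environment; /wikataapadokuad/ is unchanged.
Rule 3 (final devoicing): /d/ is a voiced stop in word-final position, so it devoices to [t]. /wikataapadokuad/ → wikataapadokuat.

wikataapadokuat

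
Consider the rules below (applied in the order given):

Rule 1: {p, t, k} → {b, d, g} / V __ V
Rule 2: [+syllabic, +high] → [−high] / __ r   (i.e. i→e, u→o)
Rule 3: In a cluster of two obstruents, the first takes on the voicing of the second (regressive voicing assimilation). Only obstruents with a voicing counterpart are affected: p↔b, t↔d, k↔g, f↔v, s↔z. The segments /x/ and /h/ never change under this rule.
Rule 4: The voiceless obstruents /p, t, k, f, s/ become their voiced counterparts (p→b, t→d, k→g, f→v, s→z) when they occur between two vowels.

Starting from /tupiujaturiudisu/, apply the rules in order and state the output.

tubiujadoriudizu

Rule 1 (intervocalic voicing): /p/ is a voiceless stop between vowels /u/ and /i/, so it voices to [b]. /t/ is a voiceless stop between vowels /a/ and /u/, so it voices to [d]. /tupiujaturiudisu/ → tubiujaduriudisu.
Rule 2 (pre-rhotic lowering): /u/ is a high vowel immediately before /r/, so it lowers to [o]. /tubiujaduriudisu/ → tubiujadoriudisu.
Rule 3 (regressive voicing assimilation): no segment meets the environment; /tubiujadoriudisu/ is unchanged.
Rule 4 (intervocalic voicing): /s/ is a voiceless obstruent between vowels /i/ and /u/, so it voices to [z]. /tubiujadoriudisu/ → tubiujadoriudizu.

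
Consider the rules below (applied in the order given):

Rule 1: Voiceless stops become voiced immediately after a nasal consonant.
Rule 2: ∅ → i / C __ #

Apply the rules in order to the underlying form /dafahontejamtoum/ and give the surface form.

dafahondejamdoumi

Rule 1 (post-nasal voicing): /t/ is a voiceless stop immediately after the nasal /n/, so it voices to [d]. /t/ is a voiceless stop immediately after the nasal /m/, so it voices to [d]. /dafahontejamtoum/ → dafahondejamdoum.
Rule 2 (final i-epenthesis): the form ends in the consonant /m/, so [i] is inserted word-finally. /dafahondejamdoum/ → dafahondejamdoumi.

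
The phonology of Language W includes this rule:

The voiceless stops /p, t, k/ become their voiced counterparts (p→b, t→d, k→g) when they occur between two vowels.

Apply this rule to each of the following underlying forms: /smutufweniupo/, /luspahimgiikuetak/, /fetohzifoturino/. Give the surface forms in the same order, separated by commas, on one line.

smudufweniubo, luspahimgiiguedak, fedohzifodurino

/smutufweniupo/: /t/ is a voiceless stop between vowels /u/ and /u/, so it voices to [d]. /p/ is a voiceless stop between vowels /u/ and /o/, so it voices to [b]. → [smudufweniubo].
/luspahimgiikuetak/: /k/ is a voiceless stop between vowels /i/ and /u/, so it voices to [g]. /t/ is a voiceless stop between vowels /e/ and /a/, so it voices to [d]. → [luspahimgiiguedak].
/fetohzifoturino/: /t/ is a voiceless stop between vowels /e/ and /o/, so it voices to [d]. /t/ is a voiceless stop between vowels /o/ and /u/, so it voices to [d]. → [fedohzifodurino].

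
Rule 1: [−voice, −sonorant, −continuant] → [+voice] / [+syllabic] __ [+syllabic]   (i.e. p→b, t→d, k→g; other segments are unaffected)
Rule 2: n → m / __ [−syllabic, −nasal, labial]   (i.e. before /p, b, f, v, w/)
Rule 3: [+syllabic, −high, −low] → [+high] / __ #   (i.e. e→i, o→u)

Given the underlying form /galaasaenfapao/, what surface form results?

Rule 1 (intervocalic voicing): /p/ is a voiceless stop between vowels /a/ and /a/, so it voices to [b]. /galaasaenfapao/ → galaasaenfabao.
Rule 2 (nasal place assimilation): /n/ precedes the labial consonant /f/, so it assimilates in place to [m]. /galaasaenfabao/ → galaasaemfabao.
Rule 3 (final vowel raising): /o/ is a mid vowel in word-final position, so it raises to [u]. /galaasaemfabao/ → galaasaemfabau.

galaasaemfabau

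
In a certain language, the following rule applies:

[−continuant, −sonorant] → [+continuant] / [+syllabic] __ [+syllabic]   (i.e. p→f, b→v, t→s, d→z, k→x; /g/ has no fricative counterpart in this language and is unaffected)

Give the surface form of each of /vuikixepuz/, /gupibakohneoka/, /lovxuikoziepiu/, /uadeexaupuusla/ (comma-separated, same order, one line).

vuixixefuz, gufivaxohneoxa, lovxuixoziefiu, uazeexaufuusla

/vuikixepuz/: /k/ is a stop between vowels /i/ and /i/, so it spirantizes to the fricative [x]. /p/ is a stop between vowels /e/ and /u/, so it spirantizes to the fricative [f]. → [vuixixefuz].
/gupibakohneoka/: /p/ is a stop between vowels /u/ and /i/, so it spirantizes to the fricative [f]. /b/ is a stop between vowels /i/ and /a/, so it spirantizes to the fricative [v]. /k/ is a stop between vowels /a/ and /o/, so it spirantizes to the fricative [x]. /k/ is a stop between vowels /o/ and /a/, so it spirantizes to the fricative [x]. → [gufivaxohneoxa].
/lovxuikoziepiu/: /k/ is a stop between vowels /i/ and /o/, so it spirantizes to the fricative [x]. /p/ is a stop between vowels /e/ and /i/, so it spirantizes to the fricative [f]. → [lovxuixoziefiu].
/uadeexaupuusla/: /d/ is a stop between vowels /a/ and /e/, so it spirantizes to the fricative [z]. /p/ is a stop between vowels /u/ and /u/, so it spirantizes to the fricative [f]. → [uazeexaufuusla].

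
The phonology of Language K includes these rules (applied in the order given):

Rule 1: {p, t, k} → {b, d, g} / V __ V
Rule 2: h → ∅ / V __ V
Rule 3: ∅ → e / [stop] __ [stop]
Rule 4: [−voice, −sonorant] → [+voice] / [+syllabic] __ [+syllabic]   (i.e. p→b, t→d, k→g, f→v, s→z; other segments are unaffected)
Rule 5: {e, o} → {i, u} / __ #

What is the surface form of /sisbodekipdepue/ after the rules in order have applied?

sisbodegibedebui

Rule 1 (intervocalic voicing): /k/ is a voiceless stop between vowels /e/ and /i/, so it voices to [g]. /p/ is a voiceless stop between vowels /e/ and /u/, so it voices to [b]. /sisbodekipdepue/ → sisbodegipdebue.
Rule 2 (intervocalic h-deletion): no segment meets the environment; /sisbodegipdebue/ is unchanged.
Rule 3 (stop-cluster e-epenthesis): /p/ and /d/ form a stop–stop cluster, so [e] is inserted between them. /sisbodegipdebue/ → sisbodegipedebue.
Rule 4 (intervocalic voicing): /p/ is a voiceless obstruent between vowels /i/ and /e/, so it voices to [b]. /sisbodegipedebue/ → sisbodegibedebue.
Rule 5 (final vowel raising): /e/ is a mid vowel in word-final position, so it raises to [i]. /sisbodegibedebue/ → sisbodegibedebui.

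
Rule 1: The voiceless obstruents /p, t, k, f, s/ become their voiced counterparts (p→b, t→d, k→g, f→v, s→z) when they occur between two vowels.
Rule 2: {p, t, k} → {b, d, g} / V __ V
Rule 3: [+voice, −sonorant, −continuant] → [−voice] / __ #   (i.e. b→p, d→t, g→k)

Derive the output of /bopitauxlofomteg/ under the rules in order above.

bobidauxlovomtek

Rule 1 (intervocalic voicing): /p/ is a voiceless obstruent between vowels /o/ and /i/, so it voices to [b]. /t/ is a voiceless obstruent between vowels /i/ and /a/, so it voices to [d]. /f/ is a voiceless obstruent between vowels /o/ and /o/, so it voices to [v]. /bopitauxlofomteg/ → bobidauxlovomteg.
Rule 2 (intervocalic voicing): no segment meets the environment; /bobidauxlovomteg/ is unchanged.
Rule 3 (final devoicing): /g/ is a voiced stop in word-final position, so it devoices to [k]. /bobidauxlovomteg/ → bobidauxlovomtek.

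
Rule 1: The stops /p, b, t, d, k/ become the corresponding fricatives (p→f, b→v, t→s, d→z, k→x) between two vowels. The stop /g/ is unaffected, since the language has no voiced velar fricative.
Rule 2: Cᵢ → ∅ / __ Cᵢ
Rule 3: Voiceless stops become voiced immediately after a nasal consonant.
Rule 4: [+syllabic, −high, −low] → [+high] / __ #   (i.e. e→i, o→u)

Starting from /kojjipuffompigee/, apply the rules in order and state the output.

Rule 1 (intervocalic spirantization): /p/ is a stop between vowels /i/ and /u/, so it spirantizes to the fricative [f]. /kojjipuffompigee/ → kojjifuffompigee.
Rule 2 (degemination): /jj/ is a geminate; the first /j/ deletes. /ff/ is a geminate; the first /f/ deletes. /kojjifuffompigee/ → kojifufompigee.
Rule 3 (post-nasal voicing): /p/ is a voiceless stop immediately after the nasal /m/, so it voices to [b]. /kojifufompigee/ → kojifufombigee.
Rule 4 (final vowel raising): /e/ is a mid vowel in word-final position, so it raises to [i]. /kojifufombigee/ → kojifufombigei.

kojifufombigei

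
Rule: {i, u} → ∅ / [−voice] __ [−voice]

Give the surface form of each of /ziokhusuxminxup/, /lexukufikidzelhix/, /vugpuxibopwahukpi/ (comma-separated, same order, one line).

/ziokhusuxminxup/: /u/ is a high vowel flanked by voiceless consonants /h/ and /s/, so it deletes. /u/ is a high vowel flanked by voiceless consonants /s/ and /x/, so it deletes. /u/ is a high vowel flanked by voiceless consonants /x/ and /p/, so it deletes. → [ziokhsxminxp].
/lexukufikidzelhix/: /u/ is a high vowel flanked by voiceless consonants /x/ and /k/, so it deletes. /u/ is a high vowel flanked by voiceless consonants /k/ and /f/, so it deletes. /i/ is a high vowel flanked by voiceless consonants /f/ and /k/, so it deletes. /i/ is a high vowel flanked by voiceless consonants /h/ and /x/, so it deletes. → [lexkfkidzelhx].
/vugpuxibopwahukpi/: /u/ is a high vowel flanked by voiceless consonants /p/ and /x/, so it deletes. /u/ is a high vowel flanked by voiceless consonants /h/ and /k/, so it deletes. → [vugpxibopwahkpi].

ziokhsxminxp, lexkfkidzelhx, vugpxibopwahkpi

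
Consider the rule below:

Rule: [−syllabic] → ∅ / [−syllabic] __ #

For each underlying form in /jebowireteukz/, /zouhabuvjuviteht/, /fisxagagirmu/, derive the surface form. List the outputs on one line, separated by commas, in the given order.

/jebowireteukz/: /z/ is the second consonant of a word-final cluster /kz/, so it deletes. → [jebowireteuk].
/zouhabuvjuviteht/: /t/ is the second consonant of a word-final cluster /ht/, so it deletes. → [zouhabuvjuviteh].
/fisxagagirmu/: the rule's environment is not met; surfaces unchanged as [fisxagagirmu].

jebowireteuk, zouhabuvjuviteh, fisxagagirmu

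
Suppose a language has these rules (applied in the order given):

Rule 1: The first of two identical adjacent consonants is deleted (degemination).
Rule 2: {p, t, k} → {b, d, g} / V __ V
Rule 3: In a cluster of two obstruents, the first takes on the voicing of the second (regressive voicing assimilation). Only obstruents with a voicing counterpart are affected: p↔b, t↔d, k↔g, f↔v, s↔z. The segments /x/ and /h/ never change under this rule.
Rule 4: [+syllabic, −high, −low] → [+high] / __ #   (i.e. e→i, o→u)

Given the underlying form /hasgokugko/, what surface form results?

Rule 1 (degemination): no segment meets the environment; /hasgokugko/ is unchanged.
Rule 2 (intervocalic voicing): /k/ is a voiceless stop between vowels /o/ and /u/, so it voices to [g]. /hasgokugko/ → hasgogugko.
Rule 3 (regressive voicing assimilation): /s/ precedes the voiced obstruent /g/, so it voices to [z] by assimilation. /g/ precedes the voiceless obstruent /k/, so it devoices to [k] by assimilation. /hasgogugko/ → hazgogukko.
Rule 4 (final vowel raising): /o/ is a mid vowel in word-final position, so it raises to [u]. /hazgogukko/ → hazgogukku.

hazgogukku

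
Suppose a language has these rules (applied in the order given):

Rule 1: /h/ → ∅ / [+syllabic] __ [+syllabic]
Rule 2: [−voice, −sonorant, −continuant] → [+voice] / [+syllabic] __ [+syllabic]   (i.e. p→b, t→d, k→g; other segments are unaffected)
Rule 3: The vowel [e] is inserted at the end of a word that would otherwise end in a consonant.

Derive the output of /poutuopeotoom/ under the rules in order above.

pouduobeodoome

Rule 1 (intervocalic h-deletion): no segment meets the environment; /poutuopeotoom/ is unchanged.
Rule 2 (intervocalic voicing): /t/ is a voiceless stop between vowels /u/ and /u/, so it voices to [d]. /p/ is a voiceless stop between vowels /o/ and /e/, so it voices to [b]. /t/ is a voiceless stop between vowels /o/ and /o/, so it voices to [d]. /poutuopeotoom/ → pouduobeodoom.
Rule 3 (final e-epenthesis): the form ends in the consonant /m/, so [e] is inserted word-finally. /pouduobeodoom/ → pouduobeodoome.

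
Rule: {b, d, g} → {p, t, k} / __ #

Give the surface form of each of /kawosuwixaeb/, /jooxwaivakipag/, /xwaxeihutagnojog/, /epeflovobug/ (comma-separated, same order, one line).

kawosuwixaep, jooxwaivakipak, xwaxeihutagnojok, epeflovobuk

/kawosuwixaeb/: /b/ is a voiced stop in word-final position, so it devoices to [p]. → [kawosuwixaep].
/jooxwaivakipag/: /g/ is a voiced stop in word-final position, so it devoices to [k]. → [jooxwaivakipak].
/xwaxeihutagnojog/: /g/ is a voiced stop in word-final position, so it devoices to [k]. → [xwaxeihutagnojok].
/epeflovobug/: /g/ is a voiced stop in word-final position, so it devoices to [k]. → [epeflovobuk].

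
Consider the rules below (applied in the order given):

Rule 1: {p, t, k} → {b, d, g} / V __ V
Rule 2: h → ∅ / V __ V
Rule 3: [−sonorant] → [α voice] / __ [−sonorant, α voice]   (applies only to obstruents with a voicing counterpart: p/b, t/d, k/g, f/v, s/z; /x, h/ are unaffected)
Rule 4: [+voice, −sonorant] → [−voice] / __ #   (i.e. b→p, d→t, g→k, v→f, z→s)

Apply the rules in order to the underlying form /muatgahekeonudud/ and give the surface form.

Rule 1 (intervocalic voicing): /k/ is a voiceless stop between vowels /e/ and /e/, so it voices to [g]. /muatgahekeonudud/ → muatgahegeonudud.
Rule 2 (intervocalic h-deletion): /h/ occurs between vowels /a/ and /e/, so it deletes. /muatgahegeonudud/ → muatgaegeonudud.
Rule 3 (regressive voicing assimilation): /t/ precedes the voiced obstruent /g/, so it voices to [d] by assimilation. /muatgaegeonudud/ → muadgaegeonudud.
Rule 4 (final devoicing): /d/ is a voiced obstruent in word-final position, so it devoices to [t]. /muadgaegeonudud/ → muadgaegeonudut.

muadgaegeonudut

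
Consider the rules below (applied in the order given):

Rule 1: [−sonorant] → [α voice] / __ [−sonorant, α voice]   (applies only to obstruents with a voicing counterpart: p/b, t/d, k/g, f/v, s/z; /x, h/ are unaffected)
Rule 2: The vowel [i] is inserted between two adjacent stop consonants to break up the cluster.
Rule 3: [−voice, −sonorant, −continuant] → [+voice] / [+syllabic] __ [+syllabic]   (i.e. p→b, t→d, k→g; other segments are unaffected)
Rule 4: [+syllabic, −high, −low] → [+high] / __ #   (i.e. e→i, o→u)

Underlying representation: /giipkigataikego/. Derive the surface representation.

giibigigadaigegu

Rule 1 (regressive voicing assimilation): no segment meets the environment; /giipkigataikego/ is unchanged.
Rule 2 (stop-cluster i-epenthesis): /p/ and /k/ form a stop–stop cluster, so [i] is inserted between them. /giipkigataikego/ → giipikigataikego.
Rule 3 (intervocalic voicing): /p/ is a voiceless stop between vowels /i/ and /i/, so it voices to [b]. /k/ is a voiceless stop between vowels /i/ and /i/, so it voices to [g]. /t/ is a voiceless stop between vowels /a/ and /a/, so it voices to [d]. /k/ is a voiceless stop between vowels /i/ and /e/, so it voices to [g]. /giipikigataikego/ → giibigigadaigego.
Rule 4 (final vowel raising): /o/ is a mid vowel in word-final position, so it raises to [u]. /giibigigadaigego/ → giibigigadaigegu.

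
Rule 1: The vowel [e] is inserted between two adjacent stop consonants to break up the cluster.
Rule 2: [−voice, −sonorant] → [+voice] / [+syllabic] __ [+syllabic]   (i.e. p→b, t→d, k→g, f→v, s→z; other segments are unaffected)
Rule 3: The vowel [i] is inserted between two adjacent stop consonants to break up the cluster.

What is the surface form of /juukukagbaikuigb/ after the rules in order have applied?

juugugagebaiguigeb

Rule 1 (stop-cluster e-epenthesis): /g/ and /b/ form a stop–stop cluster, so [e] is inserted between them. /g/ and /b/ form a stop–stop cluster, so [e] is inserted between them. /juukukagbaikuigb/ → juukukagebaikuigeb.
Rule 2 (intervocalic voicing): /k/ is a voiceless obstruent between vowels /u/ and /u/, so it voices to [g]. /k/ is a voiceless obstruent between vowels /u/ and /a/, so it voices to [g]. /k/ is a voiceless obstruent between vowels /i/ and /u/, so it voices to [g]. /juukukagebaikuigeb/ → juugugagebaiguigeb.
Rule 3 (stop-cluster i-epenthesis): no segment meets the environment; /juugugagebaiguigeb/ is unchanged.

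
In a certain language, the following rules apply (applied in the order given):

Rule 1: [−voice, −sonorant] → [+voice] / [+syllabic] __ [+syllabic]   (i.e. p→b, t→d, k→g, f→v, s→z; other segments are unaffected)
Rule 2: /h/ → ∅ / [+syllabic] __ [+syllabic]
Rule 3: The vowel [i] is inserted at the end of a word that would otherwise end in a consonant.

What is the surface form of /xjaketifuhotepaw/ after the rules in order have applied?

xjagedivuodebawi

Rule 1 (intervocalic voicing): /k/ is a voiceless obstruent between vowels /a/ and /e/, so it voices to [g]. /t/ is a voiceless obstruent between vowels /e/ and /i/, so it voices to [d]. /f/ is a voiceless obstruent between vowels /i/ and /u/, so it voices to [v]. /t/ is a voiceless obstruent between vowels /o/ and /e/, so it voices to [d]. /p/ is a voiceless obstruent between vowels /e/ and /a/, so it voices to [b]. /xjaketifuhotepaw/ → xjagedivuhodebaw.
Rule 2 (intervocalic h-deletion): /h/ occurs between vowels /u/ and /o/, so it deletes. /xjagedivuhodebaw/ → xjagedivuodebaw.
Rule 3 (final i-epenthesis): the form ends in the consonant /w/, so [i] is inserted word-finally. /xjagedivuodebaw/ → xjagedivuodebawi.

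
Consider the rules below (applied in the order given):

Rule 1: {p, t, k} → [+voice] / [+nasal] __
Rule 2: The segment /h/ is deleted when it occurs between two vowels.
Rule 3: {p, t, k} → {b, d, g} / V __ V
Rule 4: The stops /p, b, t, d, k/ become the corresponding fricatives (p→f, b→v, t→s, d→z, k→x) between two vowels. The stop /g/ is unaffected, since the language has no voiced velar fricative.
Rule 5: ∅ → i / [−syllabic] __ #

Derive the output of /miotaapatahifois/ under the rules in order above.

Rule 1 (post-nasal voicing): no segment meets the environment; /miotaapatahifois/ is unchanged.
Rule 2 (intervocalic h-deletion): /h/ occurs between vowels /a/ and /i/, so it deletes. /miotaapatahifois/ → miotaapataifois.
Rule 3 (intervocalic voicing): /t/ is a voiceless stop between vowels /o/ and /a/, so it voices to [d]. /p/ is a voiceless stop between vowels /a/ and /a/, so it voices to [b]. /t/ is a voiceless stop between vowels /a/ and /a/, so it voices to [d]. /miotaapataifois/ → miodaabadaifois.
Rule 4 (intervocalic spirantization): /d/ is a stop between vowels /o/ and /a/, so it spirantizes to the fricative [z]. /b/ is a stop between vowels /a/ and /a/, so it spirantizes to the fricative [v]. /d/ is a stop between vowels /a/ and /a/, so it spirantizes to the fricative [z]. /miodaabadaifois/ → miozaavazaifois.
Rule 5 (final i-epenthesis): the form ends in the consonant /s/, so [i] is inserted word-finally. /miozaavazaifois/ → miozaavazaifoisi.

miozaavazaifoisi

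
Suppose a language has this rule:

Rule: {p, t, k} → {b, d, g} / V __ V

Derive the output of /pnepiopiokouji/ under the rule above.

Scanning /pnepiopiokouji/: /p/ at position 1 is not in the conditioning environment; /p/ is a voiceless stop between vowels /e/ and /i/, so it voices to [b]; /p/ is a voiceless stop between vowels /o/ and /i/, so it voices to [b]; /k/ is a voiceless stop between vowels /o/ and /o/, so it voices to [g].
Result: [pnebiobiogouji].

pnebiobiogouji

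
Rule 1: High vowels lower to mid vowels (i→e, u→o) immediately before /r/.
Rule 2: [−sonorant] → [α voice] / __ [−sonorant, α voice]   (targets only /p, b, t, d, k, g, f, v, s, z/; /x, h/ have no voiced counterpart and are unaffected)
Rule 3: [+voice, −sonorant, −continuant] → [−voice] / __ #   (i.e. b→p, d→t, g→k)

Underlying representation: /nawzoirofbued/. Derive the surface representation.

Rule 1 (pre-rhotic lowering): /i/ is a high vowel immediately before /r/, so it lowers to [e]. /nawzoirofbued/ → nawzoerofbued.
Rule 2 (regressive voicing assimilation): /f/ precedes the voiced obstruent /b/, so it voices to [v] by assimilation. /nawzoerofbued/ → nawzoerovbued.
Rule 3 (final devoicing): /d/ is a voiced stop in word-final position, so it devoices to [t]. /nawzoerovbued/ → nawzoerovbuet.

nawzoerovbuet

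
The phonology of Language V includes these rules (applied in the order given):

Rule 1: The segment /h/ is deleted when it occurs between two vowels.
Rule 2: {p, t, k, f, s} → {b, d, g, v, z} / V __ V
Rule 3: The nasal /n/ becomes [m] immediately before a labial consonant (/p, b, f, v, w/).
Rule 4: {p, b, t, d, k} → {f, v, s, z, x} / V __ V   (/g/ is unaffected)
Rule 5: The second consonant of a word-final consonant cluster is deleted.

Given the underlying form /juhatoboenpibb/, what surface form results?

Rule 1 (intervocalic h-deletion): /h/ occurs between vowels /u/ and /a/, so it deletes. /juhatoboenpibb/ → juatoboenpibb.
Rule 2 (intervocalic voicing): /t/ is a voiceless obstruent between vowels /a/ and /o/, so it voices to [d]. /juatoboenpibb/ → juadoboenpibb.
Rule 3 (nasal place assimilation): /n/ precedes the labial consonant /p/, so it assimilates in place to [m]. /juadoboenpibb/ → juadoboempibb.
Rule 4 (intervocalic spirantization): /d/ is a stop between vowels /a/ and /o/, so it spirantizes to the fricative [z]. /b/ is a stop between vowels /o/ and /o/, so it spirantizes to the fricative [v]. /juadoboempibb/ → juazovoempibb.
Rule 5 (final cluster simplification): /b/ is the second consonant of a word-final cluster /bb/, so it deletes. /juazovoempibb/ → juazovoempib.

juazovoempib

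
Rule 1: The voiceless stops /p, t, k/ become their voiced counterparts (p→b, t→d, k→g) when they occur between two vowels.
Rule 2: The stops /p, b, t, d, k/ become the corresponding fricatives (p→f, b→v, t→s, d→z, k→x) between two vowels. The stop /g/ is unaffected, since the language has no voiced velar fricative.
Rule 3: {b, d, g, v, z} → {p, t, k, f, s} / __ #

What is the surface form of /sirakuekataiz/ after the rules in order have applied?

siraguegazais

Rule 1 (intervocalic voicing): /k/ is a voiceless stop between vowels /a/ and /u/, so it voices to [g]. /k/ is a voiceless stop between vowels /e/ and /a/, so it voices to [g]. /t/ is a voiceless stop between vowels /a/ and /a/, so it voices to [d]. /sirakuekataiz/ → siraguegadaiz.
Rule 2 (intervocalic spirantization): /d/ is a stop between vowels /a/ and /a/, so it spirantizes to the fricative [z]. /siraguegadaiz/ → siraguegazaiz.
Rule 3 (final devoicing): /z/ is a voiced obstruent in word-final position, so it devoices to [s]. /siraguegazaiz/ → siraguegazais.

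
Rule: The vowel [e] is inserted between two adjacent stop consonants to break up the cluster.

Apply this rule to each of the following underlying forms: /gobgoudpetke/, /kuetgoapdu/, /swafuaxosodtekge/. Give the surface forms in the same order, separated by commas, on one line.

gobegoudepeteke, kuetegoapedu, swafuaxosodetekege

/gobgoudpetke/: /b/ and /g/ form a stop–stop cluster, so [e] is inserted between them. /d/ and /p/ form a stop–stop cluster, so [e] is inserted between them. /t/ and /k/ form a stop–stop cluster, so [e] is inserted between them. → [gobegoudepeteke].
/kuetgoapdu/: /t/ and /g/ form a stop–stop cluster, so [e] is inserted between them. /p/ and /d/ form a stop–stop cluster, so [e] is inserted between them. → [kuetegoapedu].
/swafuaxosodtekge/: /d/ and /t/ form a stop–stop cluster, so [e] is inserted between them. /k/ and /g/ form a stop–stop cluster, so [e] is inserted between them. → [swafuaxosodetekege].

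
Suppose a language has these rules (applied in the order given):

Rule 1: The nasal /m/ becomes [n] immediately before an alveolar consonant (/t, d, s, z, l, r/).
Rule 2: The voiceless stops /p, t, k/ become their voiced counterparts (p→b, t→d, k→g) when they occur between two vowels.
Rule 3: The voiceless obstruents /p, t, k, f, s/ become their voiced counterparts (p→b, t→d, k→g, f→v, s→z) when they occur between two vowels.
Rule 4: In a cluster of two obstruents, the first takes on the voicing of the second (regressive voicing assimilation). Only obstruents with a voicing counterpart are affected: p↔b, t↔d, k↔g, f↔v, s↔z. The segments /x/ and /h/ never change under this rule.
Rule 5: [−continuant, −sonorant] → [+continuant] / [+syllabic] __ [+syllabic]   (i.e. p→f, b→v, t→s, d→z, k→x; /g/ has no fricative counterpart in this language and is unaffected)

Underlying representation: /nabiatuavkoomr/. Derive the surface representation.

Rule 1 (nasal place assimilation): /m/ precedes the alveolar consonant /r/, so it assimilates in place to [n]. /nabiatuavkoomr/ → nabiatuavkoonr.
Rule 2 (intervocalic voicing): /t/ is a voiceless stop between vowels /a/ and /u/, so it voices to [d]. /nabiatuavkoonr/ → nabiaduavkoonr.
Rule 3 (intervocalic voicing): no segment meets the environment; /nabiaduavkoonr/ is unchanged.
Rule 4 (regressive voicing assimilation): /v/ precedes the voiceless obstruent /k/, so it devoices to [f] by assimilation. /nabiaduavkoonr/ → nabiaduafkoonr.
Rule 5 (intervocalic spirantization): /b/ is a stop between vowels /a/ and /i/, so it spirantizes to the fricative [v]. /d/ is a stop between vowels /a/ and /u/, so it spirantizes to the fricative [z]. /nabiaduafkoonr/ → naviazuafkoonr.

naviazuafkoonr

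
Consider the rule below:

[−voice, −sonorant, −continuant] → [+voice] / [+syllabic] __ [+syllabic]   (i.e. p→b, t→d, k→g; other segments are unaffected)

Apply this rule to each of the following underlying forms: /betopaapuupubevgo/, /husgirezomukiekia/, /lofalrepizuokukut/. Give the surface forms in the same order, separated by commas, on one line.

bedobaabuububevgo, husgirezomugiegia, lofalrebizuogugut

/betopaapuupubevgo/: /t/ is a voiceless stop between vowels /e/ and /o/, so it voices to [d]. /p/ is a voiceless stop between vowels /o/ and /a/, so it voices to [b]. /p/ is a voiceless stop between vowels /a/ and /u/, so it voices to [b]. /p/ is a voiceless stop between vowels /u/ and /u/, so it voices to [b]. → [bedobaabuububevgo].
/husgirezomukiekia/: /k/ is a voiceless stop between vowels /u/ and /i/, so it voices to [g]. /k/ is a voiceless stop between vowels /e/ and /i/, so it voices to [g]. → [husgirezomugiegia].
/lofalrepizuokukut/: /p/ is a voiceless stop between vowels /e/ and /i/, so it voices to [b]. /k/ is a voiceless stop between vowels /o/ and /u/, so it voices to [g]. /k/ is a voiceless stop between vowels /u/ and /u/, so it voices to [g]. → [lofalrebizuogugut].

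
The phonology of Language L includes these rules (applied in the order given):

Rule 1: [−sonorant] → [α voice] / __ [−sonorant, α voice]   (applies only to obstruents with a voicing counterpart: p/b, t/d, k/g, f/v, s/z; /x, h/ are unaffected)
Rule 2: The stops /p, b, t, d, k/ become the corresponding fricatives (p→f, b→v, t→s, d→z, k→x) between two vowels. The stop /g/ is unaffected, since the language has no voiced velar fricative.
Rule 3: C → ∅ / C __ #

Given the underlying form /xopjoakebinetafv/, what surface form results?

xopjoaxevinesav

Rule 1 (regressive voicing assimilation): /f/ precedes the voiced obstruent /v/, so it voices to [v] by assimilation. /xopjoakebinetafv/ → xopjoakebinetavv.
Rule 2 (intervocalic spirantization): /k/ is a stop between vowels /a/ and /e/, so it spirantizes to the fricative [x]. /b/ is a stop between vowels /e/ and /i/, so it spirantizes to the fricative [v]. /t/ is a stop between vowels /e/ and /a/, so it spirantizes to the fricative [s]. /xopjoakebinetavv/ → xopjoaxevinesavv.
Rule 3 (final cluster simplification): /v/ is the second consonant of a word-final cluster /vv/, so it deletes. /xopjoaxevinesavv/ → xopjoaxevinesav.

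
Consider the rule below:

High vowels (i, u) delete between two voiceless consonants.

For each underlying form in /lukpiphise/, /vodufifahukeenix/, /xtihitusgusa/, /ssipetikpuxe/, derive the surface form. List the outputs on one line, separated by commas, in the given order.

lukpphse, voduffahkeenix, xthtsgusa, sspetkpxe

/lukpiphise/: /i/ is a high vowel flanked by voiceless consonants /p/ and /p/, so it deletes. /i/ is a high vowel flanked by voiceless consonants /h/ and /s/, so it deletes. → [lukpphse].
/vodufifahukeenix/: /i/ is a high vowel flanked by voiceless consonants /f/ and /f/, so it deletes. /u/ is a high vowel flanked by voiceless consonants /h/ and /k/, so it deletes. → [voduffahkeenix].
/xtihitusgusa/: /i/ is a high vowel flanked by voiceless consonants /t/ and /h/, so it deletes. /i/ is a high vowel flanked by voiceless consonants /h/ and /t/, so it deletes. /u/ is a high vowel flanked by voiceless consonants /t/ and /s/, so it deletes. → [xthtsgusa].
/ssipetikpuxe/: /i/ is a high vowel flanked by voiceless consonants /s/ and /p/, so it deletes. /i/ is a high vowel flanked by voiceless consonants /t/ and /k/, so it deletes. /u/ is a high vowel flanked by voiceless consonants /p/ and /x/, so it deletes. → [sspetkpxe].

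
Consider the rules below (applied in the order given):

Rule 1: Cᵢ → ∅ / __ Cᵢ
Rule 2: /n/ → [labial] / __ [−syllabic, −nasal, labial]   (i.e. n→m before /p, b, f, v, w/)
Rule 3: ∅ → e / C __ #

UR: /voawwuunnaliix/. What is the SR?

voawuunaliixe

Rule 1 (degemination): /ww/ is a geminate; the first /w/ deletes. /nn/ is a geminate; the first /n/ deletes. /voawwuunnaliix/ → voawuunaliix.
Rule 2 (nasal place assimilation): no segment meets the environment; /voawuunaliix/ is unchanged.
Rule 3 (final e-epenthesis): the form ends in the consonant /x/, so [e] is inserted word-finally. /voawuunaliix/ → voawuunaliixe.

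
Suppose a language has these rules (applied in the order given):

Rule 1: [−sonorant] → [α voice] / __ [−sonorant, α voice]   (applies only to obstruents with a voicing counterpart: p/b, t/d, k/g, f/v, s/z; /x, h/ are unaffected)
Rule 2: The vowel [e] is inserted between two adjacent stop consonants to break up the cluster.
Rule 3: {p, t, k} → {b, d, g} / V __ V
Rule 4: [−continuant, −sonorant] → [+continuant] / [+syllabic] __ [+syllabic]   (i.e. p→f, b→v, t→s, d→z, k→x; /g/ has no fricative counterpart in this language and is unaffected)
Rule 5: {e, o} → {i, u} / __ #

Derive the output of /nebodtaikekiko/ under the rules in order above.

nevozezaigegigu

Rule 1 (regressive voicing assimilation): /d/ precedes the voiceless obstruent /t/, so it devoices to [t] by assimilation. /nebodtaikekiko/ → nebottaikekiko.
Rule 2 (stop-cluster e-epenthesis): /t/ and /t/ form a stop–stop cluster, so [e] is inserted between them. /nebottaikekiko/ → nebotetaikekiko.
Rule 3 (intervocalic voicing): /t/ is a voiceless stop between vowels /o/ and /e/, so it voices to [d]. /t/ is a voiceless stop between vowels /e/ and /a/, so it voices to [d]. /k/ is a voiceless stop between vowels /i/ and /e/, so it voices to [g]. /k/ is a voiceless stop between vowels /e/ and /i/, so it voices to [g]. /k/ is a voiceless stop between vowels /i/ and /o/, so it voices to [g]. /nebotetaikekiko/ → nebodedaigegigo.
Rule 4 (intervocalic spirantization): /b/ is a stop between vowels /e/ and /o/, so it spirantizes to the fricative [v]. /d/ is a stop between vowels /o/ and /e/, so it spirantizes to the fricative [z]. /d/ is a stop between vowels /e/ and /a/, so it spirantizes to the fricative [z]. /nebodedaigegigo/ → nevozezaigegigo.
Rule 5 (final vowel raising): /o/ is a mid vowel in word-final position, so it raises to [u]. /nevozezaigegigo/ → nevozezaigegigu.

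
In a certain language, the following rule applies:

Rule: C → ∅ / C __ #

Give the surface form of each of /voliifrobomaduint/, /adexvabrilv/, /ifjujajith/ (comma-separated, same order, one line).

/voliifrobomaduint/: /t/ is the second consonant of a word-final cluster /nt/, so it deletes. → [voliifrobomaduin].
/adexvabrilv/: /v/ is the second consonant of a word-final cluster /lv/, so it deletes. → [adexvabril].
/ifjujajith/: /h/ is the second consonant of a word-final cluster /th/, so it deletes. → [ifjujajit].

voliifrobomaduin, adexvabril, ifjujajit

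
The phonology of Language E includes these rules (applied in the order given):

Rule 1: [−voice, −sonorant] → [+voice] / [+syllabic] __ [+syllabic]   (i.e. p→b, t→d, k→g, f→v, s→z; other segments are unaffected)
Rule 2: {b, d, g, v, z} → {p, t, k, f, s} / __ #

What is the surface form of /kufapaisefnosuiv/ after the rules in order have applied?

Rule 1 (intervocalic voicing): /f/ is a voiceless obstruent between vowels /u/ and /a/, so it voices to [v]. /p/ is a voiceless obstruent between vowels /a/ and /a/, so it voices to [b]. /s/ is a voiceless obstruent between vowels /i/ and /e/, so it voices to [z]. /s/ is a voiceless obstruent between vowels /o/ and /u/, so it voices to [z]. /kufapaisefnosuiv/ → kuvabaizefnozuiv.
Rule 2 (final devoicing): /v/ is a voiced obstruent in word-final position, so it devoices to [f]. /kuvabaizefnozuiv/ → kuvabaizefnozuif.

kuvabaizefnozuif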